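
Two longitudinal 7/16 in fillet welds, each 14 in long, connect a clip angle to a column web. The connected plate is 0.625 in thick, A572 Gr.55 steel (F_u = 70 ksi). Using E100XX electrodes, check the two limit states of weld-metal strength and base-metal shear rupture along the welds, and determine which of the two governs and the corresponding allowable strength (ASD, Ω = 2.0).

E100XX → F_EXX = 100 ksi.
t_e = 0.707 × 0.4375 = 0.3093 in; L = 28 in.
Weld metal: R_n/Ω = (1/2.0) × 0.6 × 100 × 0.3093 × 28 = 259.8 kips.
Base metal (shear rupture): R_n/Ω = (1/2.0) × 0.6 × 70 × 0.625 × 28 = 367.5 kips.
Governing: weld metal.

R_n/Ω ≈ 260 kips (weld metal governs)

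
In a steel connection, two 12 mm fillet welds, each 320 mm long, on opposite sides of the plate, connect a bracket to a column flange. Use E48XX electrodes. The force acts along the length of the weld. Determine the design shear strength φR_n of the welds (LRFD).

E48XX → F_EXX = 480 MPa.
Effective throat t_e = 0.707 × 12 = 8.484 mm.
Total length L = 640 mm; A_we = 8.484 × 640 = 5430 mm².
F_nw = 0.6 F_EXX = 0.6 × 480 = 288 MPa.
φR_n = 0.75 × 288 × 5430 × 10⁻³ = 1173 kN.

φR_n ≈ 1170 kN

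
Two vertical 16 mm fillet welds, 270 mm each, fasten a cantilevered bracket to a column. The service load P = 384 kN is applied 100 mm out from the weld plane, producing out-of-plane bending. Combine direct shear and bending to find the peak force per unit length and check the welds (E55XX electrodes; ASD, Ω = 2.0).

E55XX → F_EXX = 550 MPa.
L_w = 2 × 270 = 540 mm; section modulus (unit throat) S = 2 × L²/6 = 24300 mm².
Direct shear f_v = P/L_w = 384×10³/540 = 711.1 N/mm.
Moment M = P × e = 384×10³ × 100 = 38400000 N·mm; bending f_b = M/S = 1580 N/mm.
f_max = √(f_v² + f_b²) = √(711.1² + 1580²) = 1733 N/mm.
r_n/Ω = (1/2.0) × 0.6 × 550 × (0.707 × 16) = 1866 N/mm → adequate.

f_max ≈ 1730 N/mm; adequate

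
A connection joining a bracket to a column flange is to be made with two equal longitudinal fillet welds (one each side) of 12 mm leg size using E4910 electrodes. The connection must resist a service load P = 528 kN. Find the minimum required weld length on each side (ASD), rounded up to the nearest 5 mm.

L = 215 mm on each side

E49XX → F_EXX = 490 MPa.
Throat t_e = 0.707 × 12 = 8.484 mm.
r_n/Ω = (0.6 × 490 × 8.484) / 2.0 = 1247 N/mm = 1.247 kN/mm.
L_req = P / (r_n/Ω) = 528 / 1.247 = 423.4 mm total.
Per side: 423.4 / 2 = 211.7 mm.
Round up → use L = 215 mm on each side.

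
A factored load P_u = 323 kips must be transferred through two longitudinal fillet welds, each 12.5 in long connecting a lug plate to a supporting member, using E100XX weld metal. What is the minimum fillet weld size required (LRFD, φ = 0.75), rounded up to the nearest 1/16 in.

w = 7/16 in

E100XX → F_EXX = 100 ksi.
Total weld length L = 25 in.
Required throat t_e = P_u / (φ × 0.6 F_EXX × L) = 323 / (0.75 × 0.6 × 100 × 25) = 0.2871 in.
Required leg w = t_e / 0.707 = 0.4061 in → use 7/16 in.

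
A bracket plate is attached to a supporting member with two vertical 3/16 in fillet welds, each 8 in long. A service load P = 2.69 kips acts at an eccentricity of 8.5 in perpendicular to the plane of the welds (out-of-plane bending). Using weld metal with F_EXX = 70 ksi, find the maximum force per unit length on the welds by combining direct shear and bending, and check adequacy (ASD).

f_max ≈ 1.08 kip/in; adequate

L_w = 2 × 8 = 16 in; section modulus (unit throat) S = 2 × L²/6 = 21.33 in².
Direct shear f_v = P/L_w = 2.69/16 = 0.1681 kip/in.
Moment M = P × e = 2.69 × 8.5 = 22.865 kip·in; bending f_b = M/S = 1.072 kip/in.
f_max = √(f_v² + f_b²) = √(0.1681² + 1.072²) = 1.085 kip/in.
r_n/Ω = (1/2.0) × 0.6 × 70 × (0.707 × 0.1875) = 2.784 kip/in → adequate.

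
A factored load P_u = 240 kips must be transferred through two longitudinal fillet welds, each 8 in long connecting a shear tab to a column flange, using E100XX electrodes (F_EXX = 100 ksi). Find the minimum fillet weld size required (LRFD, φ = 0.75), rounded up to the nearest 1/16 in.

Total weld length L = 16 in.
Required throat t_e = P_u / (φ × 0.6 F_EXX × L) = 240 / (0.75 × 0.6 × 100 × 16) = 0.3333 in.
Required leg w = t_e / 0.707 = 0.4715 in → use 1/2 in.

w = 1/2 in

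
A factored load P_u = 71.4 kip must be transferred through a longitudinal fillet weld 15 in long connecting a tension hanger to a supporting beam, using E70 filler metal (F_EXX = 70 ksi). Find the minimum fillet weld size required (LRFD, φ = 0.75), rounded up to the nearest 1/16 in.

w = 1/4 in

Total weld length L = 15 in.
Required throat t_e = P_u / (φ × 0.6 F_EXX × L) = 71.4 / (0.75 × 0.6 × 70 × 15) = 0.1511 in.
Required leg w = t_e / 0.707 = 0.2137 in → use 1/4 in.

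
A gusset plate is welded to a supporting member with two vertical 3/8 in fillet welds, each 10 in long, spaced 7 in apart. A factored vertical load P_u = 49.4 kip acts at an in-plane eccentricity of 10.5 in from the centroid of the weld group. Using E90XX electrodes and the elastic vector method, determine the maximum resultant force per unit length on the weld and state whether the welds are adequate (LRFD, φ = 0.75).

f_max ≈ 9.33 kip/in; adequate

E90XX → F_EXX = 90 ksi.
Total weld length L_w = 20 in. Treat welds as unit-width lines.
Polar moment about centroid: J = 2[d³/12 + d(b/2)²] = 2[10³/12 + 10×3.5²] = 411.7 in³.
Direct shear f_v = P/L_w = 49.4 / 20 = 2.47 kip/in (vertical).
Torsion M = P·e = 49.4 × 10.5 = 518.7 kip·in.
Critical point at (x, y) = (3.5, 5) from centroid. f_tx = M·y/J = 6.3 kip/in; f_ty = M·x/J = 4.41 kip/in.
Resultant f_max = √[f_tx² + (f_v + f_ty)²] = √[6.3² + (2.47 + 4.41)²] = 9.329 kip/in.
Capacity per unit length: φr_n = 0.75 × 0.6 × 90 × (0.707 × 0.375) = 10.74 kip/in.
9.329 ≤ 10.74 → adequate.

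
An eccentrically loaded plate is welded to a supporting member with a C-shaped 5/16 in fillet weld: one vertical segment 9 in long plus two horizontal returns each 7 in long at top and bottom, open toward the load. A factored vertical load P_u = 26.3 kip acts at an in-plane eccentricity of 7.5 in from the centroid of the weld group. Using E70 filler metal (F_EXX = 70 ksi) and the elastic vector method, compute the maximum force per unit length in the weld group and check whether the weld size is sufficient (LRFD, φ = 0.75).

Total weld length L_w = 23 in. Treat welds as unit-width lines.
Centroid: x̄ = 2×7×3.5 / 23 = 2.13 in from the vertical weld.
Polar moment about centroid: J = I_x + I_y = [9³/12 + 2×7×4.5²] + [9×2.13² + 2(7³/12 + 7×1.37²)] = 468.5 in³.
Direct shear f_v = P/L_w = 26.3 / 23 = 1.143 kip/in (vertical).
Torsion M = P·e = 26.3 × 7.5 = 197.25 kip·in.
Critical point at (x, y) = (4.87, 4.5) from centroid. f_tx = M·y/J = 1.895 kip/in; f_ty = M·x/J = 2.05 kip/in.
Resultant f_max = √[f_tx² + (f_v + f_ty)²] = √[1.895² + (1.143 + 2.05)²] = 3.713 kip/in.
Capacity per unit length: φr_n = 0.75 × 0.6 × 70 × (0.707 × 0.3125) = 6.96 kip/in.
3.713 ≤ 6.96 → adequate.

f_max ≈ 3.71 kip/in; adequate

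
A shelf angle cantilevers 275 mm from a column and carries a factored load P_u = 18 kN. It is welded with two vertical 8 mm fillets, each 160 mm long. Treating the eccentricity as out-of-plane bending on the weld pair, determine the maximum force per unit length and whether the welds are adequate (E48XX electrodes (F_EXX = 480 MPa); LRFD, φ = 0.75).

f_max ≈ 583 N/mm; adequate

L_w = 2 × 160 = 320 mm; section modulus (unit throat) S = 2 × L²/6 = 8533 mm².
Direct shear f_v = P/L_w = 18×10³/320 = 56.25 N/mm.
Moment M = P × e = 18×10³ × 275 = 4950000 N·mm; bending f_b = M/S = 580.1 N/mm.
f_max = √(f_v² + f_b²) = √(56.25² + 580.1²) = 582.8 N/mm.
φr_n = 0.75 × 0.6 × 480 × (0.707 × 8) = 1222 N/mm → adequate.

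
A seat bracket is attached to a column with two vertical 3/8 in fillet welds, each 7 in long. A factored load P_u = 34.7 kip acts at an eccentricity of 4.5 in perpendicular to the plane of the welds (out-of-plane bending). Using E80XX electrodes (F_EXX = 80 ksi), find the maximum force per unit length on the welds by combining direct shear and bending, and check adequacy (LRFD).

L_w = 2 × 7 = 14 in; section modulus (unit throat) S = 2 × L²/6 = 16.33 in².
Direct shear f_v = P/L_w = 34.7/14 = 2.479 kip/in.
Moment M = P × e = 34.7 × 4.5 = 156.15 kip·in; bending f_b = M/S = 9.56 kip/in.
f_max = √(f_v² + f_b²) = √(2.479² + 9.56²) = 9.876 kip/in.
φr_n = 0.75 × 0.6 × 80 × (0.707 × 0.375) = 9.544 kip/in → NOT adequate.

f_max ≈ 9.88 kip/in; NOT adequate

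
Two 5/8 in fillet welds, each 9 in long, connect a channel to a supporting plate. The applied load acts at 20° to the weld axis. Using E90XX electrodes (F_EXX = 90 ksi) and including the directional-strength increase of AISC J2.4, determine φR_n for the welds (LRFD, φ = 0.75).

t_e = 0.707 × 0.625 = 0.4419 in; A_we = 0.4419 × 18 = 7.954 in².
Directional factor: 1.0 + 0.5 sin^1.5(20°) = 1.1.
F_nw = 0.6 × 90 × 1.1 = 59.4 ksi.
φR_n = 0.75 × 59.4 × 7.954 = 354.3 kip.

φR_n ≈ 354 kip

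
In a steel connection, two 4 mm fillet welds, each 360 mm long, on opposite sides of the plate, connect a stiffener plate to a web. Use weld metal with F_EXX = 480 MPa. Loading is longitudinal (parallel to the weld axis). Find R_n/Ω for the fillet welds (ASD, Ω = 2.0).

R_n/Ω ≈ 293 kN

Effective throat t_e = 0.707 × 4 = 2.828 mm.
Total length L = 720 mm; A_we = 2.828 × 720 = 2036 mm².
F_nw = 0.6 F_EXX = 0.6 × 480 = 288 MPa.
R_n = 288 × 2036 × 10⁻³ = 586.4 kN; R_n/Ω = 586.4/2.0 = 293.2 kN.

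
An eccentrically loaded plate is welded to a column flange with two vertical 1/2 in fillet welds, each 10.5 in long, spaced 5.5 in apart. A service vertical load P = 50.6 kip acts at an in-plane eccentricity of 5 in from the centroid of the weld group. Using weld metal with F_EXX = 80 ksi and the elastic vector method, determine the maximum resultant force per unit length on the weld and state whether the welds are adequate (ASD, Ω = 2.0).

f_max ≈ 5.79 kip/in; adequate

Total weld length L_w = 21 in. Treat welds as unit-width lines.
Polar moment about centroid: J = 2[d³/12 + d(b/2)²] = 2[10.5³/12 + 10.5×2.75²] = 351.8 in³.
Direct shear f_v = P/L_w = 50.6 / 21 = 2.41 kip/in (vertical).
Torsion M = P·e = 50.6 × 5 = 253 kip·in.
Critical point at (x, y) = (2.75, 5.25) from centroid. f_tx = M·y/J = 3.776 kip/in; f_ty = M·x/J = 1.978 kip/in.
Resultant f_max = √[f_tx² + (f_v + f_ty)²] = √[3.776² + (2.41 + 1.978)²] = 5.789 kip/in.
Capacity per unit length: r_n/Ω = (1/2.0) × 0.6 × 80 × (0.707 × 0.5) = 8.484 kip/in.
5.789 ≤ 8.484 → adequate.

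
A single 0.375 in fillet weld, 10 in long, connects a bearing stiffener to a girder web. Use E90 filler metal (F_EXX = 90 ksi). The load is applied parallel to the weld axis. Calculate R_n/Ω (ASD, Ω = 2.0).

Effective throat t_e = 0.707 × 0.375 = 0.2651 in.
Total length L = 10 in; A_we = 0.2651 × 10 = 2.651 in².
F_nw = 0.6 F_EXX = 0.6 × 90 = 54 ksi.
R_n = 54 × 2.651 = 143.2 kip; R_n/Ω = 143.2/2.0 = 71.58 kip.

R_n/Ω ≈ 71.6 kip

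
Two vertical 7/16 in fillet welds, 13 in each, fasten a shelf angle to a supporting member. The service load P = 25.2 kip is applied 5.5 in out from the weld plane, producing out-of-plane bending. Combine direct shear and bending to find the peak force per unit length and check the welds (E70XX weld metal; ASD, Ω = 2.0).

E70XX → F_EXX = 70 ksi.
L_w = 2 × 13 = 26 in; section modulus (unit throat) S = 2 × L²/6 = 56.33 in².
Direct shear f_v = P/L_w = 25.2/26 = 0.9692 kip/in.
Moment M = P × e = 25.2 × 5.5 = 138.6 kip·in; bending f_b = M/S = 2.46 kip/in.
f_max = √(f_v² + f_b²) = √(0.9692² + 2.46²) = 2.644 kip/in.
r_n/Ω = (1/2.0) × 0.6 × 70 × (0.707 × 0.4375) = 6.496 kip/in → adequate.

f_max ≈ 2.64 kip/in; adequate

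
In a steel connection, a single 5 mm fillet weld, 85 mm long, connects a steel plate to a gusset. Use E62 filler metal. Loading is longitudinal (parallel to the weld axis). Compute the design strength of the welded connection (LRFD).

φR_n ≈ 83.8 kN

E62XX → F_EXX = 620 MPa.
Effective throat t_e = 0.707 × 5 = 3.535 mm.
Total length L = 85 mm; A_we = 3.535 × 85 = 300.5 mm².
F_nw = 0.6 F_EXX = 0.6 × 620 = 372 MPa.
φR_n = 0.75 × 372 × 300.5 × 10⁻³ = 83.83 kN.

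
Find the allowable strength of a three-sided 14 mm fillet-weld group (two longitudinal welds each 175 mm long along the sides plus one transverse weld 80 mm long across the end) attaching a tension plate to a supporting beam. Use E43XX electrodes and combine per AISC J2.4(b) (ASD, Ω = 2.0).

R_n/Ω ≈ 549 kN

E43XX → F_EXX = 430 MPa.
t_e = 0.707 × 14 = 9.898 mm.
R_nwl = 0.6 × 430 × 9.898 × 350 × 10⁻³ = 893.8 kN (longitudinal, 2 welds).
R_nwt = 0.6 × 430 × 9.898 × 80 × 10⁻³ = 204.3 kN (transverse, base value).
(i) R_nwl + R_nwt = 1098 kN; (ii) 0.85 R_nwl + 1.5 R_nwt = 1066 kN.
R_n = max = 1098 kN [governs: (i)]; R_n/Ω = 549 kN.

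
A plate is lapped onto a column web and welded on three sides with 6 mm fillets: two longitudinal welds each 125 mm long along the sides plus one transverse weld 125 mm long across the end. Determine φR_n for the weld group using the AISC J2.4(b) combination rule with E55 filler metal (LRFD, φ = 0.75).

φR_n ≈ 420 kN

E55XX → F_EXX = 550 MPa.
t_e = 0.707 × 6 = 4.242 mm.
R_nwl = 0.6 × 550 × 4.242 × 250 × 10⁻³ = 350 kN (longitudinal, 2 welds).
R_nwt = 0.6 × 550 × 4.242 × 125 × 10⁻³ = 175 kN (transverse, base value).
(i) R_nwl + R_nwt = 524.9 kN; (ii) 0.85 R_nwl + 1.5 R_nwt = 559.9 kN.
R_n = max = 559.9 kN [governs: (ii)]; φR_n = 420 kN.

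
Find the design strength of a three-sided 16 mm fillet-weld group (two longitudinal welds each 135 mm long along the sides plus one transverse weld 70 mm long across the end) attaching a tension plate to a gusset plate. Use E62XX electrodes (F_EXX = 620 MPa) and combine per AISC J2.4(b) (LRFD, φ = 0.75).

t_e = 0.707 × 16 = 11.31 mm.
R_nwl = 0.6 × 620 × 11.31 × 270 × 10⁻³ = 1136 kN (longitudinal, 2 welds).
R_nwt = 0.6 × 620 × 11.31 × 70 × 10⁻³ = 294.6 kN (transverse, base value).
(i) R_nwl + R_nwt = 1431 kN; (ii) 0.85 R_nwl + 1.5 R_nwt = 1408 kN.
R_n = max = 1431 kN [governs: (i)]; φR_n = 1073 kN.

φR_n ≈ 1070 kN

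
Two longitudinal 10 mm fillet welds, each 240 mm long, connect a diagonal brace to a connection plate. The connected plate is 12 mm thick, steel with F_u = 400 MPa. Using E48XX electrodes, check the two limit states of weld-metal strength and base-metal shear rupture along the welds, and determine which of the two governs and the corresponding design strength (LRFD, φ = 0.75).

φR_n ≈ 733 kN (weld metal governs)

E48XX → F_EXX = 480 MPa.
t_e = 0.707 × 10 = 7.07 mm; L = 480 mm.
Weld metal: φR_n = 0.75 × 0.6 × 480 × 7.07 × 480 × 10⁻³ = 733 kN.
Base metal (shear rupture): φR_n = 0.75 × 0.6 × 400 × 12 × 480 × 10⁻³ = 1037 kN.
Governing: weld metal.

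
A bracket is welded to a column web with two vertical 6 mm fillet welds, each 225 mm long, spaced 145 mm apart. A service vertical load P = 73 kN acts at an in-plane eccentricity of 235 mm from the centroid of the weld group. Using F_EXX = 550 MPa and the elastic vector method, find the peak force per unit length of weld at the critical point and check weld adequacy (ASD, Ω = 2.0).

f_max ≈ 641 N/mm; adequate

Total weld length L_w = 450 mm. Treat welds as unit-width lines.
Polar moment about centroid: J = 2[d³/12 + d(b/2)²] = 2[225³/12 + 225×72.5²] = 4264000 mm³.
Direct shear f_v = P/L_w = 73×10³ / 450 = 162.2 N/mm (vertical).
Torsion M = P·e = 73×10³ × 235 = 17155000 N·mm.
Critical point at (x, y) = (72.5, 112.5) from centroid. f_tx = M·y/J = 452.6 N/mm; f_ty = M·x/J = 291.7 N/mm.
Resultant f_max = √[f_tx² + (f_v + f_ty)²] = √[452.6² + (162.2 + 291.7)²] = 641 N/mm.
Capacity per unit length: r_n/Ω = (1/2.0) × 0.6 × 550 × (0.707 × 6) = 699.9 N/mm.
641 ≤ 699.9 → adequate.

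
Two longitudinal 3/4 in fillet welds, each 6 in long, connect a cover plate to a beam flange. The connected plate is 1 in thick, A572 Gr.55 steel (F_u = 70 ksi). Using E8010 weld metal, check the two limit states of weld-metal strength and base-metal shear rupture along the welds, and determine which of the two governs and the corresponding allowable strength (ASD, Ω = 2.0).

R_n/Ω ≈ 153 kips (weld metal governs)

E80XX → F_EXX = 80 ksi.
t_e = 0.707 × 0.75 = 0.5302 in; L = 12 in.
Weld metal: R_n/Ω = (1/2.0) × 0.6 × 80 × 0.5302 × 12 = 152.7 kips.
Base metal (shear rupture): R_n/Ω = (1/2.0) × 0.6 × 70 × 1 × 12 = 252 kips.
Governing: weld metal.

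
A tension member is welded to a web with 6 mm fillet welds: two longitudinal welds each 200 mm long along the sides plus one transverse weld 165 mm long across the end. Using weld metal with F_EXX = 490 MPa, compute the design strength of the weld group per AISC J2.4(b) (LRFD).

φR_n ≈ 550 kN

t_e = 0.707 × 6 = 4.242 mm.
R_nwl = 0.6 × 490 × 4.242 × 400 × 10⁻³ = 498.9 kN (longitudinal, 2 welds).
R_nwt = 0.6 × 490 × 4.242 × 165 × 10⁻³ = 205.8 kN (transverse, base value).
(i) R_nwl + R_nwt = 704.6 kN; (ii) 0.85 R_nwl + 1.5 R_nwt = 732.7 kN.
R_n = max = 732.7 kN [governs: (ii)]; φR_n = 549.5 kN.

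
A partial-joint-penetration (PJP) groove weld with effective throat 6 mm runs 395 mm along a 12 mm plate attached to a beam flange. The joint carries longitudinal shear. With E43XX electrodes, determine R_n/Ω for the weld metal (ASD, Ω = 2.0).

E43XX → F_EXX = 430 MPa.
Effective throat (given) t_e = 6 mm.
A_we = 6 × 395 = 2370 mm².
F_nw = 0.6 F_EXX = 258 MPa.
R_n/Ω = (258 × 2370) / 2.0 × 10⁻³ = 305.7 kN.

R_n/Ω ≈ 306 kN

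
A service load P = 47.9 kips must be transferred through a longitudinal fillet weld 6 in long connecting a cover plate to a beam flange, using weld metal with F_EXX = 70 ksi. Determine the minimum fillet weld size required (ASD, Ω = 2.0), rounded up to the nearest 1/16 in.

w = 9/16 in

Total weld length L = 6 in.
Required throat t_e = P × Ω / (0.6 F_EXX × L) = 47.9 × 2.0 / (0.6 × 70 × 6) = 0.3802 in.
Required leg w = t_e / 0.707 = 0.5377 in → use 9/16 in.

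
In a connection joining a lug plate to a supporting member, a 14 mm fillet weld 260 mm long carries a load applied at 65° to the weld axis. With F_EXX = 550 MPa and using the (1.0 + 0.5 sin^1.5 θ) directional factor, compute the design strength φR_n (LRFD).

φR_n ≈ 912 kN

t_e = 0.707 × 14 = 9.898 mm; A_we = 9.898 × 260 = 2573 mm².
Directional factor: 1.0 + 0.5 sin^1.5(65°) = 1.431.
F_nw = 0.6 × 550 × 1.431 = 472.4 MPa.
φR_n = 0.75 × 472.4 × 2573 × 10⁻³ = 911.7 kN.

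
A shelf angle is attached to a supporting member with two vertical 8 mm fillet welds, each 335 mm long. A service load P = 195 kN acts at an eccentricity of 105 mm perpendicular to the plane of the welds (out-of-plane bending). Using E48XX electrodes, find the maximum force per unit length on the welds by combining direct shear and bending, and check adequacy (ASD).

f_max ≈ 620 N/mm; adequate

E48XX → F_EXX = 480 MPa.
L_w = 2 × 335 = 670 mm; section modulus (unit throat) S = 2 × L²/6 = 37410 mm².
Direct shear f_v = P/L_w = 195×10³/670 = 291 N/mm.
Moment M = P × e = 195×10³ × 105 = 20475000 N·mm; bending f_b = M/S = 547.3 N/mm.
f_max = √(f_v² + f_b²) = √(291² + 547.3²) = 619.9 N/mm.
r_n/Ω = (1/2.0) × 0.6 × 480 × (0.707 × 8) = 814.5 N/mm → adequate.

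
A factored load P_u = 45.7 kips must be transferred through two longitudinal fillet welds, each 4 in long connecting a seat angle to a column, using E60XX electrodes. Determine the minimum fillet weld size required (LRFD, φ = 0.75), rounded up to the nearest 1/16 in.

w = 5/16 in

E60XX → F_EXX = 60 ksi.
Total weld length L = 8 in.
Required throat t_e = P_u / (φ × 0.6 F_EXX × L) = 45.7 / (0.75 × 0.6 × 60 × 8) = 0.2116 in.
Required leg w = t_e / 0.707 = 0.2993 in → use 5/16 in.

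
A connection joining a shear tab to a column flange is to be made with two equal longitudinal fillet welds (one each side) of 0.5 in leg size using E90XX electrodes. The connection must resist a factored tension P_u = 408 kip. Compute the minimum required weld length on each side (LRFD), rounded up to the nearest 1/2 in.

L = 14.5 in on each side

E90XX → F_EXX = 90 ksi.
Throat t_e = 0.707 × 0.5 = 0.3535 in.
φr_n = 0.75 × 0.6 × 90 × 0.3535 = 14.32 kip/in.
L_req = P_u / φr_n = 408 / 14.32 = 28.5 in total.
Per side: 28.5 / 2 = 14.25 in.
Round up → use L = 14.5 in on each side.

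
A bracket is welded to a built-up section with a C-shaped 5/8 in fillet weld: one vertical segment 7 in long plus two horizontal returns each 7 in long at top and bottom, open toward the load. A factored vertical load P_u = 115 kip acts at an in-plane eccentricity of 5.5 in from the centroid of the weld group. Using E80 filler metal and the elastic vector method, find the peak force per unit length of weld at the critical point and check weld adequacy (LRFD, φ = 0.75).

f_max ≈ 16.4 kip/in; NOT adequate

E80XX → F_EXX = 80 ksi.
Total weld length L_w = 21 in. Treat welds as unit-width lines.
Centroid: x̄ = 2×7×3.5 / 21 = 2.333 in from the vertical weld.
Polar moment about centroid: J = I_x + I_y = [7³/12 + 2×7×3.5²] + [7×2.333² + 2(7³/12 + 7×1.167²)] = 314.4 in³.
Direct shear f_v = P/L_w = 115 / 21 = 5.476 kip/in (vertical).
Torsion M = P·e = 115 × 5.5 = 632.5 kip·in.
Critical point at (x, y) = (4.667, 3.5) from centroid. f_tx = M·y/J = 7.041 kip/in; f_ty = M·x/J = 9.388 kip/in.
Resultant f_max = √[f_tx² + (f_v + f_ty)²] = √[7.041² + (5.476 + 9.388)²] = 16.45 kip/in.
Capacity per unit length: φr_n = 0.75 × 0.6 × 80 × (0.707 × 0.625) = 15.91 kip/in.
16.45 > 15.91 → NOT adequate.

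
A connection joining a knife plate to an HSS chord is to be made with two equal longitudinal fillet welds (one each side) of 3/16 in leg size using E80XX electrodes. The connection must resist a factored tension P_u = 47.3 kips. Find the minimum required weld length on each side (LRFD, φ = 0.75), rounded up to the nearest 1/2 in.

L = 5 in on each side

E80XX → F_EXX = 80 ksi.
Throat t_e = 0.707 × 0.1875 = 0.1326 in.
φr_n = 0.75 × 0.6 × 80 × 0.1326 = 4.772 kips/in.
L_req = P_u / φr_n = 47.3 / 4.772 = 9.911 in total.
Per side: 9.911 / 2 = 4.956 in.
Round up → use L = 5 in on each side.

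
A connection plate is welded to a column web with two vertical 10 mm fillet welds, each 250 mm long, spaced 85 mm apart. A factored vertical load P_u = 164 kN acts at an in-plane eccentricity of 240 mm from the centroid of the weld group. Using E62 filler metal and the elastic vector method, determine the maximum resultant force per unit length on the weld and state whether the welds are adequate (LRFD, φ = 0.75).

E62XX → F_EXX = 620 MPa.
Total weld length L_w = 500 mm. Treat welds as unit-width lines.
Polar moment about centroid: J = 2[d³/12 + d(b/2)²] = 2[250³/12 + 250×42.5²] = 3507000 mm³.
Direct shear f_v = P/L_w = 164×10³ / 500 = 328 N/mm (vertical).
Torsion M = P·e = 164×10³ × 240 = 39360000 N·mm.
Critical point at (x, y) = (42.5, 125) from centroid. f_tx = M·y/J = 1403 N/mm; f_ty = M·x/J = 476.9 N/mm.
Resultant f_max = √[f_tx² + (f_v + f_ty)²] = √[1403² + (328 + 476.9)²] = 1617 N/mm.
Capacity per unit length: φr_n = 0.75 × 0.6 × 620 × (0.707 × 10) = 1973 N/mm.
1617 ≤ 1973 → adequate.

f_max ≈ 1620 N/mm; adequate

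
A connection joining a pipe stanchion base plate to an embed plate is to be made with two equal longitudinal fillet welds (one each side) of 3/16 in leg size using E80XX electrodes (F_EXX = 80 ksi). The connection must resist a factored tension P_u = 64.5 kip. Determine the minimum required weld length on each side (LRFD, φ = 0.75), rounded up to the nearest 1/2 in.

Throat t_e = 0.707 × 0.1875 = 0.1326 in.
φr_n = 0.75 × 0.6 × 80 × 0.1326 = 4.772 kip/in.
L_req = P_u / φr_n = 64.5 / 4.772 = 13.52 in total.
Per side: 13.52 / 2 = 6.758 in.
Round up → use L = 7 in on each side.

L = 7 in on each side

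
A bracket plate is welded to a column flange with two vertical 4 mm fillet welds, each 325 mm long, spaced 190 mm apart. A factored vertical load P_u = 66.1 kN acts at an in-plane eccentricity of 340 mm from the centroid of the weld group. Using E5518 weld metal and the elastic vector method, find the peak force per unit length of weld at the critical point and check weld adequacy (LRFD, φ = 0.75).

E55XX → F_EXX = 550 MPa.
Total weld length L_w = 650 mm. Treat welds as unit-width lines.
Polar moment about centroid: J = 2[d³/12 + d(b/2)²] = 2[325³/12 + 325×95²] = 11590000 mm³.
Direct shear f_v = P/L_w = 66.1×10³ / 650 = 101.7 N/mm (vertical).
Torsion M = P·e = 66.1×10³ × 340 = 22474000 N·mm.
Critical point at (x, y) = (95, 162.5) from centroid. f_tx = M·y/J = 315.2 N/mm; f_ty = M·x/J = 184.3 N/mm.
Resultant f_max = √[f_tx² + (f_v + f_ty)²] = √[315.2² + (101.7 + 184.3)²] = 425.6 N/mm.
Capacity per unit length: φr_n = 0.75 × 0.6 × 550 × (0.707 × 4) = 699.9 N/mm.
425.6 ≤ 699.9 → adequate.

f_max ≈ 426 N/mm; adequate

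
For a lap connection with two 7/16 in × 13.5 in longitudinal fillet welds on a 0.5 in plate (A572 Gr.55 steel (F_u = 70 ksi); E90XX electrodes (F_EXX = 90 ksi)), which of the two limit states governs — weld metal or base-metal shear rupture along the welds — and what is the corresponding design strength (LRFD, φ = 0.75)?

t_e = 0.707 × 0.4375 = 0.3093 in; L = 27 in.
Weld metal: φR_n = 0.75 × 0.6 × 90 × 0.3093 × 27 = 338.2 kip.
Base metal (shear rupture): φR_n = 0.75 × 0.6 × 70 × 0.5 × 27 = 425.2 kip.
Governing: weld metal.

φR_n ≈ 338 kip (weld metal governs)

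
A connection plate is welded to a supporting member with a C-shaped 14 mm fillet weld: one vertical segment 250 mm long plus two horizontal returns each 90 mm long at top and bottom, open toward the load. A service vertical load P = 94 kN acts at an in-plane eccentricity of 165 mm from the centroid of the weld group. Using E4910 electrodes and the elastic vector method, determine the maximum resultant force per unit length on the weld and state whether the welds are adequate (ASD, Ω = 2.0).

f_max ≈ 639 N/mm; adequate

E49XX → F_EXX = 490 MPa.
Total weld length L_w = 430 mm. Treat welds as unit-width lines.
Centroid: x̄ = 2×90×45 / 430 = 18.84 mm from the vertical weld.
Polar moment about centroid: J = I_x + I_y = [250³/12 + 2×90×125²] + [250×18.84² + 2(90³/12 + 90×26.16²)] = 4448000 mm³.
Direct shear f_v = P/L_w = 94×10³ / 430 = 218.6 N/mm (vertical).
Torsion M = P·e = 94×10³ × 165 = 15510000 N·mm.
Critical point at (x, y) = (71.16, 125) from centroid. f_tx = M·y/J = 435.9 N/mm; f_ty = M·x/J = 248.1 N/mm.
Resultant f_max = √[f_tx² + (f_v + f_ty)²] = √[435.9² + (218.6 + 248.1)²] = 638.6 N/mm.
Capacity per unit length: r_n/Ω = (1/2.0) × 0.6 × 490 × (0.707 × 14) = 1455 N/mm.
638.6 ≤ 1455 → adequate.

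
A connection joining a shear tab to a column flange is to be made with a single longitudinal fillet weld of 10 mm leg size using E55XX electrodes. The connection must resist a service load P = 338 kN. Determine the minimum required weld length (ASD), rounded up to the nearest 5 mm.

L = 290 mm

E55XX → F_EXX = 550 MPa.
Throat t_e = 0.707 × 10 = 7.07 mm.
r_n/Ω = (0.6 × 550 × 7.07) / 2.0 = 1167 N/mm = 1.167 kN/mm.
L_req = P / (r_n/Ω) = 338 / 1.167 = 289.7 mm total.
Round up → use L = 290 mm.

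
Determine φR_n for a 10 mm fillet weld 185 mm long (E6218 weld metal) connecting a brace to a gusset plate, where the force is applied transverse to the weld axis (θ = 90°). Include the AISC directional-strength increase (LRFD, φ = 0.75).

E62XX → F_EXX = 620 MPa.
t_e = 0.707 × 10 = 7.07 mm; A_we = 7.07 × 185 = 1308 mm².
Directional factor: 1.0 + 0.5 sin^1.5(90°) = 1.5.
F_nw = 0.6 × 620 × 1.5 = 558 MPa.
φR_n = 0.75 × 558 × 1308 × 10⁻³ = 547.4 kN.

φR_n ≈ 547 kN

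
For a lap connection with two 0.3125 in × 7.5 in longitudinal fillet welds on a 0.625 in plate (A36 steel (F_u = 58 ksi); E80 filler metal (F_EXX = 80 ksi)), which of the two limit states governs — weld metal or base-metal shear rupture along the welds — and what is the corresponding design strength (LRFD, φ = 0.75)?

φR_n ≈ 119 kips (weld metal governs)

t_e = 0.707 × 0.3125 = 0.2209 in; L = 15 in.
Weld metal: φR_n = 0.75 × 0.6 × 80 × 0.2209 × 15 = 119.3 kips.
Base metal (shear rupture): φR_n = 0.75 × 0.6 × 58 × 0.625 × 15 = 244.7 kips.
Governing: weld metal.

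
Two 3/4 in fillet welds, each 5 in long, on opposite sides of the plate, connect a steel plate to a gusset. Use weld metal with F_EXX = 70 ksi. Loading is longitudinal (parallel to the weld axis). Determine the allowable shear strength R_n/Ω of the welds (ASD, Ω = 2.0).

R_n/Ω ≈ 111 kips

Effective throat t_e = 0.707 × 0.75 = 0.5302 in.
Total length L = 10 in; A_we = 0.5302 × 10 = 5.303 in².
F_nw = 0.6 F_EXX = 0.6 × 70 = 42 ksi.
R_n = 42 × 5.303 = 222.7 kips; R_n/Ω = 222.7/2.0 = 111.4 kips.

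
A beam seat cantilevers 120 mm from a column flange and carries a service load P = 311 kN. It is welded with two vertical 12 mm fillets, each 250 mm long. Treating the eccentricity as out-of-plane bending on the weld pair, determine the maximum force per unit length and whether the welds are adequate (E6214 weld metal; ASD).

E62XX → F_EXX = 620 MPa.
L_w = 2 × 250 = 500 mm; section modulus (unit throat) S = 2 × L²/6 = 20830 mm².
Direct shear f_v = P/L_w = 311×10³/500 = 622 N/mm.
Moment M = P × e = 311×10³ × 120 = 37320000 N·mm; bending f_b = M/S = 1791 N/mm.
f_max = √(f_v² + f_b²) = √(622² + 1791²) = 1896 N/mm.
r_n/Ω = (1/2.0) × 0.6 × 620 × (0.707 × 12) = 1578 N/mm → NOT adequate.

f_max ≈ 1900 N/mm; NOT adequate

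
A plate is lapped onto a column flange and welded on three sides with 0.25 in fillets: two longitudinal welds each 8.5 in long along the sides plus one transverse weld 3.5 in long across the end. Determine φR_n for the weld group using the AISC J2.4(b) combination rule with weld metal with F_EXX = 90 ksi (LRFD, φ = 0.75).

t_e = 0.707 × 0.25 = 0.1767 in.
R_nwl = 0.6 × 90 × 0.1767 × 17 = 162.3 kip (longitudinal, 2 welds).
R_nwt = 0.6 × 90 × 0.1767 × 3.5 = 33.41 kip (transverse, base value).
(i) R_nwl + R_nwt = 195.7 kip; (ii) 0.85 R_nwl + 1.5 R_nwt = 188 kip.
R_n = max = 195.7 kip [governs: (i)]; φR_n = 146.7 kip.

φR_n ≈ 147 kip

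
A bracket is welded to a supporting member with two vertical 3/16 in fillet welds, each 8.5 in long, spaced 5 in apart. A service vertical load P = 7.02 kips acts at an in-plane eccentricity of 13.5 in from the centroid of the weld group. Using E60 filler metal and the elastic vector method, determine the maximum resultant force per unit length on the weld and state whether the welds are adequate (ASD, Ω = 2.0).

E60XX → F_EXX = 60 ksi.
Total weld length L_w = 17 in. Treat welds as unit-width lines.
Polar moment about centroid: J = 2[d³/12 + d(b/2)²] = 2[8.5³/12 + 8.5×2.5²] = 208.6 in³.
Direct shear f_v = P/L_w = 7.02 / 17 = 0.4129 kip/in (vertical).
Torsion M = P·e = 7.02 × 13.5 = 94.77 kip·in.
Critical point at (x, y) = (2.5, 4.25) from centroid. f_tx = M·y/J = 1.931 kip/in; f_ty = M·x/J = 1.136 kip/in.
Resultant f_max = √[f_tx² + (f_v + f_ty)²] = √[1.931² + (0.4129 + 1.136)²] = 2.475 kip/in.
Capacity per unit length: r_n/Ω = (1/2.0) × 0.6 × 60 × (0.707 × 0.1875) = 2.386 kip/in.
2.475 > 2.386 → NOT adequate.

f_max ≈ 2.48 kip/in; NOT adequate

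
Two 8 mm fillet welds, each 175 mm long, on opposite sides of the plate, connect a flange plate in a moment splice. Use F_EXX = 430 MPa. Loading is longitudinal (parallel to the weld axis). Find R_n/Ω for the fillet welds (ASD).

R_n/Ω ≈ 255 kN

Effective throat t_e = 0.707 × 8 = 5.656 mm.
Total length L = 350 mm; A_we = 5.656 × 350 = 1980 mm².
F_nw = 0.6 F_EXX = 0.6 × 430 = 258 MPa.
R_n = 258 × 1980 × 10⁻³ = 510.7 kN; R_n/Ω = 510.7/2.0 = 255.4 kN.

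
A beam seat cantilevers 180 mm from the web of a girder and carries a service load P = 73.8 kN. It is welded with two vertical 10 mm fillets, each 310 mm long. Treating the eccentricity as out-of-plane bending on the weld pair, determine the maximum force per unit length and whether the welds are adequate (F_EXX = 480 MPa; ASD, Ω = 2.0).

L_w = 2 × 310 = 620 mm; section modulus (unit throat) S = 2 × L²/6 = 32030 mm².
Direct shear f_v = P/L_w = 73.8×10³/620 = 119 N/mm.
Moment M = P × e = 73.8×10³ × 180 = 13284000 N·mm; bending f_b = M/S = 414.7 N/mm.
f_max = √(f_v² + f_b²) = √(119² + 414.7²) = 431.4 N/mm.
r_n/Ω = (1/2.0) × 0.6 × 480 × (0.707 × 10) = 1018 N/mm → adequate.

f_max ≈ 431 N/mm; adequate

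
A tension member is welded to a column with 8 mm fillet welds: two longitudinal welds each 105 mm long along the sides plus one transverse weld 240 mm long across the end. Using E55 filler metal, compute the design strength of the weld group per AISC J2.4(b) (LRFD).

φR_n ≈ 754 kN

E55XX → F_EXX = 550 MPa.
t_e = 0.707 × 8 = 5.656 mm.
R_nwl = 0.6 × 550 × 5.656 × 210 × 10⁻³ = 392 kN (longitudinal, 2 welds).
R_nwt = 0.6 × 550 × 5.656 × 240 × 10⁻³ = 448 kN (transverse, base value).
(i) R_nwl + R_nwt = 839.9 kN; (ii) 0.85 R_nwl + 1.5 R_nwt = 1005 kN.
R_n = max = 1005 kN [governs: (ii)]; φR_n = 753.8 kN.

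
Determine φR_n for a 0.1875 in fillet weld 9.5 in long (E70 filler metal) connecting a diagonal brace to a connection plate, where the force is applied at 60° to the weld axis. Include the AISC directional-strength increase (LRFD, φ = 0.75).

E70XX → F_EXX = 70 ksi.
t_e = 0.707 × 0.1875 = 0.1326 in; A_we = 0.1326 × 9.5 = 1.259 in².
Directional factor: 1.0 + 0.5 sin^1.5(60°) = 1.403.
F_nw = 0.6 × 70 × 1.403 = 58.92 ksi.
φR_n = 0.75 × 58.92 × 1.259 = 55.65 kip.

φR_n ≈ 55.7 kip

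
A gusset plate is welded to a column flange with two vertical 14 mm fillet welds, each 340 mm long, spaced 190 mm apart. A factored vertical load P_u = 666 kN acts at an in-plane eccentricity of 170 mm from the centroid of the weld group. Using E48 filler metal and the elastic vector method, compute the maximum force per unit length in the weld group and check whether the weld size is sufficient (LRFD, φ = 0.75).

E48XX → F_EXX = 480 MPa.
Total weld length L_w = 680 mm. Treat welds as unit-width lines.
Polar moment about centroid: J = 2[d³/12 + d(b/2)²] = 2[340³/12 + 340×95²] = 12690000 mm³.
Direct shear f_v = P/L_w = 666×10³ / 680 = 979.4 N/mm (vertical).
Torsion M = P·e = 666×10³ × 170 = 113220000 N·mm.
Critical point at (x, y) = (95, 170) from centroid. f_tx = M·y/J = 1517 N/mm; f_ty = M·x/J = 847.7 N/mm.
Resultant f_max = √[f_tx² + (f_v + f_ty)²] = √[1517² + (979.4 + 847.7)²] = 2375 N/mm.
Capacity per unit length: φr_n = 0.75 × 0.6 × 480 × (0.707 × 14) = 2138 N/mm.
2375 > 2138 → NOT adequate.

f_max ≈ 2370 N/mm; NOT adequate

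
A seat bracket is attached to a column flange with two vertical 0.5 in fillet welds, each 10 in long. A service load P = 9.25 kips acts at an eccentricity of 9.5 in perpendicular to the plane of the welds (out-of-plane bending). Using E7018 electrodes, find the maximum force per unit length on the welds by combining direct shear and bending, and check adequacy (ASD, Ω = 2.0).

f_max ≈ 2.68 kip/in; adequate

E70XX → F_EXX = 70 ksi.
L_w = 2 × 10 = 20 in; section modulus (unit throat) S = 2 × L²/6 = 33.33 in².
Direct shear f_v = P/L_w = 9.25/20 = 0.4625 kip/in.
Moment M = P × e = 9.25 × 9.5 = 87.875 kip·in; bending f_b = M/S = 2.636 kip/in.
f_max = √(f_v² + f_b²) = √(0.4625² + 2.636²) = 2.677 kip/in.
r_n/Ω = (1/2.0) × 0.6 × 70 × (0.707 × 0.5) = 7.423 kip/in → adequate.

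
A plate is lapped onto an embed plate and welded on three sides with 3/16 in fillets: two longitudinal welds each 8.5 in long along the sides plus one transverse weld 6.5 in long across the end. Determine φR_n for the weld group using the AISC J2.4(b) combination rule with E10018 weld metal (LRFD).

E100XX → F_EXX = 100 ksi.
t_e = 0.707 × 0.1875 = 0.1326 in.
R_nwl = 0.6 × 100 × 0.1326 × 17 = 135.2 kip (longitudinal, 2 welds).
R_nwt = 0.6 × 100 × 0.1326 × 6.5 = 51.7 kip (transverse, base value).
(i) R_nwl + R_nwt = 186.9 kip; (ii) 0.85 R_nwl + 1.5 R_nwt = 192.5 kip.
R_n = max = 192.5 kip [governs: (ii)]; φR_n = 144.4 kip.

φR_n ≈ 144 kip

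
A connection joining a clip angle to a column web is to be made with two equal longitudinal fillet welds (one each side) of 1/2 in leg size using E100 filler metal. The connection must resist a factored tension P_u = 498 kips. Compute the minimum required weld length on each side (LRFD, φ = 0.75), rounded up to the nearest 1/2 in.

L = 16 in on each side

E100XX → F_EXX = 100 ksi.
Throat t_e = 0.707 × 0.5 = 0.3535 in.
φr_n = 0.75 × 0.6 × 100 × 0.3535 = 15.91 kips/in.
L_req = P_u / φr_n = 498 / 15.91 = 31.31 in total.
Per side: 31.31 / 2 = 15.65 in.
Round up → use L = 16 in on each side.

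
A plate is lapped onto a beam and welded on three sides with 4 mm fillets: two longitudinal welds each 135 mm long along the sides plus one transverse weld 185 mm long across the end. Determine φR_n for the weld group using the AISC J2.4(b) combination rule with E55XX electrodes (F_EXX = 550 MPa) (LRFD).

φR_n ≈ 355 kN

t_e = 0.707 × 4 = 2.828 mm.
R_nwl = 0.6 × 550 × 2.828 × 270 × 10⁻³ = 252 kN (longitudinal, 2 welds).
R_nwt = 0.6 × 550 × 2.828 × 185 × 10⁻³ = 172.6 kN (transverse, base value).
(i) R_nwl + R_nwt = 424.6 kN; (ii) 0.85 R_nwl + 1.5 R_nwt = 473.2 kN.
R_n = max = 473.2 kN [governs: (ii)]; φR_n = 354.9 kN.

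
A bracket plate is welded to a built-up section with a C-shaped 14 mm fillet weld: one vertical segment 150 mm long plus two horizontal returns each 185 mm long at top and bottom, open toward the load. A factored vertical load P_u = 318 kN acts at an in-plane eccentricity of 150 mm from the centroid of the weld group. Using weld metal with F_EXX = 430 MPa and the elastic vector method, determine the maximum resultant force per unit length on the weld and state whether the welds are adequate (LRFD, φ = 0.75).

f_max ≈ 2090 N/mm; NOT adequate

Total weld length L_w = 520 mm. Treat welds as unit-width lines.
Centroid: x̄ = 2×185×92.5 / 520 = 65.82 mm from the vertical weld.
Polar moment about centroid: J = I_x + I_y = [150³/12 + 2×185×75²] + [150×65.82² + 2(185³/12 + 185×26.68²)] = 4331000 mm³.
Direct shear f_v = P/L_w = 318×10³ / 520 = 611.5 N/mm (vertical).
Torsion M = P·e = 318×10³ × 150 = 47700000 N·mm.
Critical point at (x, y) = (119.2, 75) from centroid. f_tx = M·y/J = 826 N/mm; f_ty = M·x/J = 1313 N/mm.
Resultant f_max = √[f_tx² + (f_v + f_ty)²] = √[826² + (611.5 + 1313)²] = 2094 N/mm.
Capacity per unit length: φr_n = 0.75 × 0.6 × 430 × (0.707 × 14) = 1915 N/mm.
2094 > 1915 → NOT adequate.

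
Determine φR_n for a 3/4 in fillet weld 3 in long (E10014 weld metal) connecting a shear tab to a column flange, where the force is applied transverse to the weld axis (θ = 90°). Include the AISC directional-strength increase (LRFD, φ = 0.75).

E100XX → F_EXX = 100 ksi.
t_e = 0.707 × 0.75 = 0.5302 in; A_we = 0.5302 × 3 = 1.591 in².
Directional factor: 1.0 + 0.5 sin^1.5(90°) = 1.5.
F_nw = 0.6 × 100 × 1.5 = 90 ksi.
φR_n = 0.75 × 90 × 1.591 = 107.4 kip.

φR_n ≈ 107 kip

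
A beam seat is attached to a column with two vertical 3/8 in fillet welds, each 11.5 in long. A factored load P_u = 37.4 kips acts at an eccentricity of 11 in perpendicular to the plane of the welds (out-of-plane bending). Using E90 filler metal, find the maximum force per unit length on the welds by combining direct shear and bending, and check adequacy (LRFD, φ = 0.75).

f_max ≈ 9.47 kip/in; adequate

E90XX → F_EXX = 90 ksi.
L_w = 2 × 11.5 = 23 in; section modulus (unit throat) S = 2 × L²/6 = 44.08 in².
Direct shear f_v = P/L_w = 37.4/23 = 1.626 kip/in.
Moment M = P × e = 37.4 × 11 = 411.4 kip·in; bending f_b = M/S = 9.332 kip/in.
f_max = √(f_v² + f_b²) = √(1.626² + 9.332²) = 9.473 kip/in.
φr_n = 0.75 × 0.6 × 90 × (0.707 × 0.375) = 10.74 kip/in → adequate.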